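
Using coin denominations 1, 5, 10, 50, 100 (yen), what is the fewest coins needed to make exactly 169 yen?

169 = 1×100 + 1×50 + 1×10 + 1×5 + 4×1
Total coins = 1 + 1 + 1 + 1 + 4 = 8

8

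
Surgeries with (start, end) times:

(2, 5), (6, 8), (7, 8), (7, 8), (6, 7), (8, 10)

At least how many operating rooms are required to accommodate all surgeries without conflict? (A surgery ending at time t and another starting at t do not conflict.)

3

The answer is the maximum number of intervals overlapping at any instant.
Events (time:±→running): 2:+→1 5:-→0 6:+→1 6:+→2 7:-→1 7:+→2 7:+→3 … peak 3.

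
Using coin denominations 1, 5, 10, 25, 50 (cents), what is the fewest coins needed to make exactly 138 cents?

7

Use the largest denomination that fits, subtract, and repeat.
138 = 2×50 + 1×25 + 1×10 + 3×1
Total coins = 2 + 1 + 1 + 3 = 7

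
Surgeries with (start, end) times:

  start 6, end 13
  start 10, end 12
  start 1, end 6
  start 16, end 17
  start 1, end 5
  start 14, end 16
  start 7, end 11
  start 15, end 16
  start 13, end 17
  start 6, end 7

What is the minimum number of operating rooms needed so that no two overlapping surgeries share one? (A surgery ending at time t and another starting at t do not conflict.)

The answer is the maximum number of intervals overlapping at any instant.
starts: [1, 1, 6, 6, 7, 10, 13, 14, 15, 16]
ends:   [5, 6, 7, 11, 12, 13, 16, 16, 17, 17]
s1→1 s1→2 e5→1 e6→0 s6→1 s6→2 e7→1 s7→2 s10→3  — peak 3.

3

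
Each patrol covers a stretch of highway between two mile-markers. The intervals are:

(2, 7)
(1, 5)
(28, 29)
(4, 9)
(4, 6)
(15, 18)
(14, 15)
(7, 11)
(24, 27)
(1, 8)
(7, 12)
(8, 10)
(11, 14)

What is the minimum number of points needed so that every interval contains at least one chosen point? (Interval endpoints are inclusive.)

6

Sort by right endpoint; whenever an interval is uncovered, place a point at its right end.
Sorted: [1,5] [4,6] [2,7] [1,8] [4,9] [8,10] [7,11] [7,12] [11,14] [14,15] [15,18] [24,27] [28,29]
{[1,5],[4,6],[2,7],[1,8],[4,9]} hit by 5; {[8,10],[7,11],[7,12]} hit by 10; {[11,14],[14,15]} hit by 14; {[15,18]} hit by 18; {[24,27]} hit by 27; {[28,29]} hit by 29.
Points: 5, 10, 14, 18, 27, 29 (6 total).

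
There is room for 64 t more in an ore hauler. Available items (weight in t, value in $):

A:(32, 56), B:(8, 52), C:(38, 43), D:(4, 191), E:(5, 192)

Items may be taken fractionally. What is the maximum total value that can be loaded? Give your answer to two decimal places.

Ratios (sorted): D 47.75, E 38.40, B 6.50, A 1.75, C 1.13
take D (4 @ 191); take E (5 @ 192); take B (8 @ 52); take A (32 @ 56); take 15/38 of C → 16.97. Capacity used 64/64.
Total value = 507.97

507.97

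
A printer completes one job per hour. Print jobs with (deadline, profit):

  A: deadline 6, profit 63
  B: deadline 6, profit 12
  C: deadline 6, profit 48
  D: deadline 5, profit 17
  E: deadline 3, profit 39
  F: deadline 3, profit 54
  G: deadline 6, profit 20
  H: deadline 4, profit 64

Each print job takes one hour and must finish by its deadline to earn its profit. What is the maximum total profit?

Profit order: H=64 A=63 F=54 C=48 E=39 G=20 D=17 B=12
Assign: H→slot 4, A→slot 6, F→slot 3, C→slot 5, E→slot 2, G→slot 1, D skipped, B skipped.
Slots: [1:G] [2:E] [3:F] [4:H] [5:C] [6:A]
Profit = 20 + 39 + 54 + 64 + 48 + 63 = 288

288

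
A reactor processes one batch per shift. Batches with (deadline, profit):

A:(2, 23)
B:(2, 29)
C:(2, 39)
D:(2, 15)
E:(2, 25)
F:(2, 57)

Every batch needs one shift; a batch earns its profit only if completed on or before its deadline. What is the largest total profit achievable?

Sort by profit descending; place each in the latest free slot ≤ its deadline.
By profit: F(d2,57), C(d2,39), B(d2,29), E(d2,25), A(d2,23), D(d2,15)
F→slot 2; C→slot 1; B skipped; E skipped; A skipped; D skipped.
Profit = 39 + 57 = 96

96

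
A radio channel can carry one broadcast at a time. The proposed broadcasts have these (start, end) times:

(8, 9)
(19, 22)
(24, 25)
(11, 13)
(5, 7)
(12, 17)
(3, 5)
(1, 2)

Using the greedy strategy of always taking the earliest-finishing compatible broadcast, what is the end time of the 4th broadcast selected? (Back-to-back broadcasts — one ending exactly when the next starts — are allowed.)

9

Sort by end time and greedily take each interval whose start is ≥ the last chosen end.
By end time: (1,2), (3,5), (5,7), (8,9), (11,13), (12,17), (19,22), (24,25).
Pick (1,2); next start ≥ 2 → (3,5); next start ≥ 5 → (5,7); next start ≥ 7 → (8,9); next start ≥ 9 → (11,13); next start ≥ 13 → (19,22); next start ≥ 22 → (24,25).
Selected: (1,2) (3,5) (5,7) (8,9) (11,13) (19,22) (24,25)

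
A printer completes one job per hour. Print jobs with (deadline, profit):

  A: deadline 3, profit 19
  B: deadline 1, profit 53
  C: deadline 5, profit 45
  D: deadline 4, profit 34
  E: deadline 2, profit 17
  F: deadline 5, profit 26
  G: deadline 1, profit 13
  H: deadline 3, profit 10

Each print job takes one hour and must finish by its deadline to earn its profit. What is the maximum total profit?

177

Profit order: B=53 C=45 D=34 F=26 A=19 E=17 G=13 H=10
Assign: B→slot 1, C→slot 5, D→slot 4, F→slot 3, A→slot 2, E skipped, G skipped, H skipped.
Slots: [1:B] [2:A] [3:F] [4:D] [5:C]
Profit = 53 + 19 + 26 + 34 + 45 = 177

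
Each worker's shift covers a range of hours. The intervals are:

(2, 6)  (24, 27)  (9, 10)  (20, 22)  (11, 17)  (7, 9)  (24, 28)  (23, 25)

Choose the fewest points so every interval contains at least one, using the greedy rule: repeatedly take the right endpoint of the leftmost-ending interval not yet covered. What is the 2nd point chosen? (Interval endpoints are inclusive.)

By right end: [2,6]  [7,9]  [9,10]  [11,17]  [20,22]  [23,25]  [24,27]  [24,28]
[2,6] uncovered → point at 6; [7,9] uncovered → point at 9; [11,17] uncovered → point at 17; [20,22] uncovered → point at 22; [23,25] uncovered → point at 25.
Points: 6, 9, 17, 22, 25 (5 total).

9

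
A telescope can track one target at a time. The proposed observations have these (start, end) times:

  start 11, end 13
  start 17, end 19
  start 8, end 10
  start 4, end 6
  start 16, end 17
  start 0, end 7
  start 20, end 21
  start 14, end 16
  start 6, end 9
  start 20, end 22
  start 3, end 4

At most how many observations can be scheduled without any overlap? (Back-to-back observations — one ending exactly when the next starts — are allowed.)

8

Sort by end time and greedily take each interval whose start is ≥ the last chosen end.
By end time: (3,4), (4,6), (0,7), (6,9), (8,10), (11,13), (14,16), (16,17), (17,19), (20,21), (20,22).
Pick (3,4); next start ≥ 4 → (4,6); next start ≥ 6 → (6,9); next start ≥ 9 → (11,13); next start ≥ 13 → (14,16); next start ≥ 16 → (16,17); next start ≥ 17 → (17,19); next start ≥ 19 → (20,21).
Selected 8 observations.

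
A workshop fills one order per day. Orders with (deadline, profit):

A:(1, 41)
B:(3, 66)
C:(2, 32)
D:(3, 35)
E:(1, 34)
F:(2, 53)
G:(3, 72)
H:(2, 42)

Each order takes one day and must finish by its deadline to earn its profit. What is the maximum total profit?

191

Profit order: G=72 B=66 F=53 H=42 A=41 D=35 E=34 C=32
Assign: G→slot 3, B→slot 2, F→slot 1, H skipped, A skipped, D skipped, E skipped, C skipped.
Slots: [1:F] [2:B] [3:G]
Profit = 53 + 66 + 72 = 191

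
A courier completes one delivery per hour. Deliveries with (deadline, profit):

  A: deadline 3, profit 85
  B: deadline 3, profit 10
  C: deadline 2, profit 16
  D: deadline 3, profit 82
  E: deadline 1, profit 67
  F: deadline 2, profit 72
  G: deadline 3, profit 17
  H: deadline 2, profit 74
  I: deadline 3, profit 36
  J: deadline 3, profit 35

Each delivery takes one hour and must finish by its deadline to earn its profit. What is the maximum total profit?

241

Profit order: A=85 D=82 H=74 F=72 E=67 I=36 J=35 G=17 C=16 B=10
Assign: A→slot 3, D→slot 2, H→slot 1, F skipped, E skipped, I skipped, J skipped, G skipped, C skipped, B skipped.
Slots: [1:H] [2:D] [3:A]
Profit = 74 + 82 + 85 = 241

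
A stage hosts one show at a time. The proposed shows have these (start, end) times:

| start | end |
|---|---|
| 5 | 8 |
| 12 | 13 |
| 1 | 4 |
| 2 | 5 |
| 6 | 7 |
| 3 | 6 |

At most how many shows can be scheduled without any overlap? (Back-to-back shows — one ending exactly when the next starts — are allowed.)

Order by finish time; keep every interval that doesn't clash with the previous kept one.
By end time: (1,4), (2,5), (3,6), (6,7), (5,8), (12,13).
Pick (1,4); next start ≥ 4 → (6,7); next start ≥ 7 → (12,13).
Selected 3 shows.

3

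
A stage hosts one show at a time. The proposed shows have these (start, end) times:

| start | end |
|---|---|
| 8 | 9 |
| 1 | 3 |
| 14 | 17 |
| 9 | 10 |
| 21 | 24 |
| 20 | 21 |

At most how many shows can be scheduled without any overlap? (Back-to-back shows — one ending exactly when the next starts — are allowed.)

6

Sorted by end: (1,3)  (8,9)  (9,10)  (14,17)  (20,21)  (21,24)
take (1,3); take (8,9); take (9,10); take (14,17); take (20,21); take (21,24).
Selected 6 shows.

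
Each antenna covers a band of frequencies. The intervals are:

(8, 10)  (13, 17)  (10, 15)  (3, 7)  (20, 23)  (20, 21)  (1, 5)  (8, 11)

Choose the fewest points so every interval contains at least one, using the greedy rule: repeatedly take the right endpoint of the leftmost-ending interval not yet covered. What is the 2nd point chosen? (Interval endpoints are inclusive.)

Process intervals by earliest right end; each time one isn't hit yet, stab at its right endpoint.
By right end: [1,5]  [3,7]  [8,10]  [8,11]  [10,15]  [13,17]  [20,21]  [20,23]
[1,5] uncovered → point at 5; [8,10] uncovered → point at 10; [13,17] uncovered → point at 17; [20,21] uncovered → point at 21.
Points: 5, 10, 17, 21 (4 total).

10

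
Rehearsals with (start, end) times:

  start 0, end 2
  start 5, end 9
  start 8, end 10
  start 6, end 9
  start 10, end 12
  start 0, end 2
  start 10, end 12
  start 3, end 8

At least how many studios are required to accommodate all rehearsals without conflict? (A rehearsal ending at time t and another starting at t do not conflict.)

The answer is the maximum number of intervals overlapping at any instant.
Events (time:±→running): 0:+→1 0:+→2 2:-→1 2:-→0 3:+→1 5:+→2 6:+→3 … peak 3.

3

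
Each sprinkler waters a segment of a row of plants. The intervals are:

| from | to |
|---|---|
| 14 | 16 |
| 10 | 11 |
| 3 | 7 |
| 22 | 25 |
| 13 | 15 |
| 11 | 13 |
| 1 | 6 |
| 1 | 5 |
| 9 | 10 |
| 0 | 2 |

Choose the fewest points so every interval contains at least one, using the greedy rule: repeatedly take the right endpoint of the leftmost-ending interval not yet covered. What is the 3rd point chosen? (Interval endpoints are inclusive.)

10

Sort by right endpoint; whenever an interval is uncovered, place a point at its right end.
By right end: [0,2]  [1,5]  [1,6]  [3,7]  [9,10]  [10,11]  [11,13]  [13,15]  [14,16]  [22,25]
[0,2] uncovered → point at 2; [3,7] uncovered → point at 7; [9,10] uncovered → point at 10; [11,13] uncovered → point at 13; [14,16] uncovered → point at 16; [22,25] uncovered → point at 25.
Points: 2, 7, 10, 13, 16, 25 (6 total).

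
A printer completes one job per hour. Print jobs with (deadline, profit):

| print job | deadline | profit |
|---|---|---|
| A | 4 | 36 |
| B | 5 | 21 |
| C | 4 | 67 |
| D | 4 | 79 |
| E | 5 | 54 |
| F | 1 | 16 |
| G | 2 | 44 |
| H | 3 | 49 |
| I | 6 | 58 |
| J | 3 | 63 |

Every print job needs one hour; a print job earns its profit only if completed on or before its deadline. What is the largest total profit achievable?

Sort by profit descending; place each in the latest free slot ≤ its deadline.
By profit: D(d4,79), C(d4,67), J(d3,63), I(d6,58), E(d5,54), H(d3,49), G(d2,44), A(d4,36), B(d5,21), F(d1,16)
D→slot 4; C→slot 3; J→slot 2; I→slot 6; E→slot 5; H→slot 1; G skipped; A skipped; B skipped; F skipped.
Profit = 49 + 63 + 67 + 79 + 54 + 58 = 370

370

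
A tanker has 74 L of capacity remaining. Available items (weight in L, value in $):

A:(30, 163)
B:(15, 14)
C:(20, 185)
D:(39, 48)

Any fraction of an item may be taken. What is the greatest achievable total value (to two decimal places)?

377.54

Greedy by value/weight ratio, highest first.
Ratios (sorted): C 9.25, A 5.43, D 1.23, B 0.93
take C (20 @ 185); take A (30 @ 163); take 24/39 of D → 29.54. Capacity used 74/74.
Total value = 377.54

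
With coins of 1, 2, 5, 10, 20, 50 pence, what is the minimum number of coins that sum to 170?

4

Greedy: take as many of the largest coin as possible, then repeat with the remainder.
170 − 3×50→20 − 1×20→0
Total coins = 3 + 1 = 4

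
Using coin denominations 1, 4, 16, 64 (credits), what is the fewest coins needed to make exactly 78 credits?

6

78 = 1×64 + 3×4 + 2×1
Total coins = 1 + 3 + 2 = 6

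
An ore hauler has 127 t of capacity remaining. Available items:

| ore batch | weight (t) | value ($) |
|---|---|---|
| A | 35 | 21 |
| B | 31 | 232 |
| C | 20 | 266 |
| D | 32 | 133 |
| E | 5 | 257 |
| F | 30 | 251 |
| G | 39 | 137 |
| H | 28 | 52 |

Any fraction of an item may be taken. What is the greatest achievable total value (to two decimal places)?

1170.62

Greedy by value/weight ratio, highest first.
Order: E (257/5=51.40) > C (266/20=13.30) > F (251/30=8.37) > B (232/31=7.48) > D (133/32=4.16) > G (137/39=3.51) > H (52/28=1.86) > A (21/35=0.60)
Fill: take E (5 @ 257) → take C (20 @ 266) → take F (30 @ 251) → take B (31 @ 232) → take D (32 @ 133) → take 9/39 of G → 31.62; 127/127 used.
Total value = 1170.62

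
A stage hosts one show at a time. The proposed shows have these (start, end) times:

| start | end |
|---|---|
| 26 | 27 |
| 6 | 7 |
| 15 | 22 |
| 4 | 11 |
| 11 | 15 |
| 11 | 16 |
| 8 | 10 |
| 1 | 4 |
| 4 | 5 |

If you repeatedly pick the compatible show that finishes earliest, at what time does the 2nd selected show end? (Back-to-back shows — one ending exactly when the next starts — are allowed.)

By end time: (1,4), (4,5), (6,7), (8,10), (4,11), (11,15), (11,16), (15,22), (26,27).
Pick (1,4); next start ≥ 4 → (4,5); next start ≥ 5 → (6,7); next start ≥ 7 → (8,10); next start ≥ 10 → (11,15); next start ≥ 15 → (15,22); next start ≥ 22 → (26,27).
Selected: (1,4) (4,5) (6,7) (8,10) (11,15) (15,22) (26,27)

5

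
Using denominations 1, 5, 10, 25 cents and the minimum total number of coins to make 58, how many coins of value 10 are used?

Use the largest denomination that fits, subtract, and repeat.
58 − 2×25→8 − 1×5→3 − 3×1→0
Count of 10: 0

0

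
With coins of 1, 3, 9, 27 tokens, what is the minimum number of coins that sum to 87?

5

87 = 3×27 + 2×3
Total coins = 3 + 2 = 5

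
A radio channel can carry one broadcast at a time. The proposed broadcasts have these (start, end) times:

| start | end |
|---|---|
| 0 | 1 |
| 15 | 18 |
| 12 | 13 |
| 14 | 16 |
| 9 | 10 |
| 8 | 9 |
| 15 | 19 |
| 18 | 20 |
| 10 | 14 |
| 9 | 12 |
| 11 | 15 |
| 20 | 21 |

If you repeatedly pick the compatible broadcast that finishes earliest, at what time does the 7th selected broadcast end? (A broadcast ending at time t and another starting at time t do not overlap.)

21

Greedy by earliest finish: after sorting by end time, pick each interval compatible with the last pick.
Sorted by end: (0,1)  (8,9)  (9,10)  (9,12)  (12,13)  (10,14)  (11,15)  (14,16)  (15,18)  (15,19)  (18,20)  (20,21)
take (0,1); take (8,9); take (9,10); take (12,13); skip (11,15); take (14,16); take (18,20); take (20,21).
Selected: (0,1) (8,9) (9,10) (12,13) (14,16) (18,20) (20,21)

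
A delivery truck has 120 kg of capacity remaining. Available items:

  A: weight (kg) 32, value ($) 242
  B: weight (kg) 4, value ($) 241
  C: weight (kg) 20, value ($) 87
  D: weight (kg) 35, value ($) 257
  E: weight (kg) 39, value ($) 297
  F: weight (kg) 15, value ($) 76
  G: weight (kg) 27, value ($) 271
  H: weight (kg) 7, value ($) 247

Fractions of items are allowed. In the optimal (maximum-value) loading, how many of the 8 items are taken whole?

5

Greedy by value/weight ratio, highest first.
Order: B (241/4=60.25) > H (247/7=35.29) > G (271/27=10.04) > E (297/39=7.62) > A (242/32=7.56) > D (257/35=7.34) > F (76/15=5.07) > C (87/20=4.35)
Fill: take B (4 @ 241) → take H (7 @ 247) → take G (27 @ 271) → take E (39 @ 297) → take A (32 @ 242) → take 11/35 of D → 80.77; 120/120 used.
5 item(s) taken whole; one partial (take 11/35 of D).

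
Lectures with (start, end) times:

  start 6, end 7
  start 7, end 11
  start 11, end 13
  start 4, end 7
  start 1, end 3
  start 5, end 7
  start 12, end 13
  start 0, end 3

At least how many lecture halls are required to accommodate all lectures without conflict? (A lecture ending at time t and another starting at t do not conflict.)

3

starts: [0, 1, 4, 5, 6, 7, 11, 12]
ends:   [3, 3, 7, 7, 7, 11, 13, 13]
s0→1 s1→2 e3→1 e3→0 s4→1 s5→2 s6→3  — peak 3.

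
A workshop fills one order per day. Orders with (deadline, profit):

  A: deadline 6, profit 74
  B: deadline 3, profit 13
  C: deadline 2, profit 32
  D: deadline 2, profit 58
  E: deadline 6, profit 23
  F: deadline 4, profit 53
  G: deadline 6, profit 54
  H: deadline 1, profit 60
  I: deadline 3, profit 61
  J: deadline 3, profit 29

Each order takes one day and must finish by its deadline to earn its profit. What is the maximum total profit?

Sort by profit descending; place each in the latest free slot ≤ its deadline.
Profit order: A=74 I=61 H=60 D=58 G=54 F=53 C=32 J=29 E=23 B=13
Assign: A→slot 6, I→slot 3, H→slot 1, D→slot 2, G→slot 5, F→slot 4, C skipped, J skipped, E skipped, B skipped.
Slots: [1:H] [2:D] [3:I] [4:F] [5:G] [6:A]
Profit = 60 + 58 + 61 + 53 + 54 + 74 = 360

360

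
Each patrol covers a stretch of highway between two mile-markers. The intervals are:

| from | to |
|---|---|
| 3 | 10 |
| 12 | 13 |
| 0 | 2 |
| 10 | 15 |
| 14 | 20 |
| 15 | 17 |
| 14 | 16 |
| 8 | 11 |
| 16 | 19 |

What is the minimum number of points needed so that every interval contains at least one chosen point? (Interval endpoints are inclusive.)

4

By right end: [0,2]  [3,10]  [8,11]  [12,13]  [10,15]  [14,16]  [15,17]  [16,19]  [14,20]
[0,2] uncovered → point at 2; [3,10] uncovered → point at 10; [12,13] uncovered → point at 13; [14,16] uncovered → point at 16.
Points: 2, 10, 13, 16 (4 total).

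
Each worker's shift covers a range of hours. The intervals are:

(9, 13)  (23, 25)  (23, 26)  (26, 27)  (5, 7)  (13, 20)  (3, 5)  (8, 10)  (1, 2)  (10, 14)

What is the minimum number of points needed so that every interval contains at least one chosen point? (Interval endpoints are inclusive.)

6

Sort by right endpoint; whenever an interval is uncovered, place a point at its right end.
Sorted: [1,2] [3,5] [5,7] [8,10] [9,13] [10,14] [13,20] [23,25] [23,26] [26,27]
{[1,2]} hit by 2; {[3,5],[5,7]} hit by 5; {[8,10],[9,13],[10,14]} hit by 10; {[13,20]} hit by 20; {[23,25],[23,26]} hit by 25; {[26,27]} hit by 27.
Points: 2, 5, 10, 20, 25, 27 (6 total).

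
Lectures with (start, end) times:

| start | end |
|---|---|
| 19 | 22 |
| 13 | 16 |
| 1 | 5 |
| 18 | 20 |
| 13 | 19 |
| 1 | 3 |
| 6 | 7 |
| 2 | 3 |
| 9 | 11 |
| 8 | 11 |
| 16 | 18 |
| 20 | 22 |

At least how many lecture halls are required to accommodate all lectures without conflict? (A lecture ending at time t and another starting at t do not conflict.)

3

starts: [1, 1, 2, 6, 8, 9, 13, 13, 16, 18, 19, 20]
ends:   [3, 3, 5, 7, 11, 11, 16, 18, 19, 20, 22, 22]
s1→1 s1→2 s2→3  — peak 3.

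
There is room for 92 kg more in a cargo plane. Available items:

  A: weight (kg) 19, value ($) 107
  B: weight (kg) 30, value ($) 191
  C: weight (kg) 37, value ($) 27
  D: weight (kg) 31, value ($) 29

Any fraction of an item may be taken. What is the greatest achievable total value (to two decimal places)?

335.76

Sort by value per unit weight and fill in that order.
Ratios (sorted): B 6.37, A 5.63, D 0.94, C 0.73
take B (30 @ 191); take A (19 @ 107); take D (31 @ 29); take 12/37 of C → 8.76. Capacity used 92/92.
Total value = 335.76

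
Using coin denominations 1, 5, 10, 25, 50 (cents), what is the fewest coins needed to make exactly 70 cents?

70 = 1×50 + 2×10
Total coins = 1 + 2 = 3

3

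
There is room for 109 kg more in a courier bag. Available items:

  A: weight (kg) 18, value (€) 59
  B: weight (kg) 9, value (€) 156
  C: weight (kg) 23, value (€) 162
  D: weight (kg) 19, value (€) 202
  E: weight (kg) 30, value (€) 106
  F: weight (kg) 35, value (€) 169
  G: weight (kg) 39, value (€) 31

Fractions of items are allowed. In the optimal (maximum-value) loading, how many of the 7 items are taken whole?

4

Greedy by value/weight ratio, highest first.
Ratios (sorted): B 17.33, D 10.63, C 7.04, F 4.83, E 3.53, A 3.28, G 0.79
take B (9 @ 156); take D (19 @ 202); take C (23 @ 162); take F (35 @ 169); take 23/30 of E → 81.27. Capacity used 109/109.
4 item(s) taken whole; one partial (take 23/30 of E).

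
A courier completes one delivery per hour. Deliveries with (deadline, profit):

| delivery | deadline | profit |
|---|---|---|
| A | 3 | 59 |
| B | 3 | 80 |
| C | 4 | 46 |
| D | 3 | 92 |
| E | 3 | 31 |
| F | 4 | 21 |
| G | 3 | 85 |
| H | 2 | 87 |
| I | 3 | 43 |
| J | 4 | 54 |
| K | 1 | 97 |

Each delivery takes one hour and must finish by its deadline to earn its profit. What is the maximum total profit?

Take jobs in profit order; each goes to the latest open slot no later than its deadline.
By profit: K(d1,97), D(d3,92), H(d2,87), G(d3,85), B(d3,80), A(d3,59), J(d4,54), C(d4,46), I(d3,43), E(d3,31), F(d4,21)
K→slot 1; D→slot 3; H→slot 2; G skipped; B skipped; A skipped; J→slot 4; C skipped; I skipped; E skipped; F skipped.
Profit = 97 + 87 + 92 + 54 = 330

330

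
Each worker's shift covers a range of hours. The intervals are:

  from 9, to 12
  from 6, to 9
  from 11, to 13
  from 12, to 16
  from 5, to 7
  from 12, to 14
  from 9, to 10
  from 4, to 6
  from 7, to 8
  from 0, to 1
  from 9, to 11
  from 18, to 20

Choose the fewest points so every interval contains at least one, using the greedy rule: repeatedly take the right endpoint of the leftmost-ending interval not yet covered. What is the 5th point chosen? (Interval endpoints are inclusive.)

Sort by right endpoint; whenever an interval is uncovered, place a point at its right end.
By right end: [0,1]  [4,6]  [5,7]  [7,8]  [6,9]  [9,10]  [9,11]  [9,12]  [11,13]  [12,14]  [12,16]  [18,20]
[0,1] uncovered → point at 1; [4,6] uncovered → point at 6; [7,8] uncovered → point at 8; [9,10] uncovered → point at 10; [11,13] uncovered → point at 13; [18,20] uncovered → point at 20.
Points: 1, 6, 8, 10, 13, 20 (6 total).

13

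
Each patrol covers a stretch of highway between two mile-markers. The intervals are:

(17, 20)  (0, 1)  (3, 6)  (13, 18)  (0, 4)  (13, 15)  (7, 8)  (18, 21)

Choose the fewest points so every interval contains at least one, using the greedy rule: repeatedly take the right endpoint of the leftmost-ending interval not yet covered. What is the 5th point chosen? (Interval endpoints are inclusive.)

Process intervals by earliest right end; each time one isn't hit yet, stab at its right endpoint.
Sorted: [0,1] [0,4] [3,6] [7,8] [13,15] [13,18] [17,20] [18,21]
{[0,1],[0,4]} hit by 1; {[3,6]} hit by 6; {[7,8]} hit by 8; {[13,15],[13,18]} hit by 15; {[17,20],[18,21]} hit by 20.
Points: 1, 6, 8, 15, 20 (5 total).

20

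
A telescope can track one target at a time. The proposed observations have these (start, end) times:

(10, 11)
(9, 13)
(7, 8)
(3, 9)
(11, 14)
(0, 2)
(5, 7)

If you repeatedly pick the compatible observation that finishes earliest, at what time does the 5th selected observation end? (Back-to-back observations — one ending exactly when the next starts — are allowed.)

14

Greedy by earliest finish: after sorting by end time, pick each interval compatible with the last pick.
Sorted by end: (0,2)  (5,7)  (7,8)  (3,9)  (10,11)  (9,13)  (11,14)
take (0,2); take (5,7); take (7,8); take (10,11); skip (9,13); take (11,14).
Selected: (0,2) (5,7) (7,8) (10,11) (11,14)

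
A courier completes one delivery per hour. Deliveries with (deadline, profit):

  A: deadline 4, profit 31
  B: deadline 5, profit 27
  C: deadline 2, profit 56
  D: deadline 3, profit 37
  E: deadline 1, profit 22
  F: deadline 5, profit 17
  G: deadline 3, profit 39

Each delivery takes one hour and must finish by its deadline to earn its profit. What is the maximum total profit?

Sort by profit descending; place each in the latest free slot ≤ its deadline.
By profit: C(d2,56), G(d3,39), D(d3,37), A(d4,31), B(d5,27), E(d1,22), F(d5,17)
C→slot 2; G→slot 3; D→slot 1; A→slot 4; B→slot 5; E skipped; F skipped.
Profit = 37 + 56 + 39 + 31 + 27 = 190

190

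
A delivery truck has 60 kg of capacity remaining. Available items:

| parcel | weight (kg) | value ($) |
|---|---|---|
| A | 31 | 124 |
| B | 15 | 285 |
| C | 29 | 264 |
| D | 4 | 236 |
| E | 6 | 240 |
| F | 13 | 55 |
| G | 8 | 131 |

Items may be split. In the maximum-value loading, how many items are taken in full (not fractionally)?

4

Greedy by value/weight ratio, highest first.
Order: D (236/4=59.00) > E (240/6=40.00) > B (285/15=19.00) > G (131/8=16.38) > C (264/29=9.10) > F (55/13=4.23) > A (124/31=4.00)
Fill: take D (4 @ 236) → take E (6 @ 240) → take B (15 @ 285) → take G (8 @ 131) → take 27/29 of C → 245.79; 60/60 used.
4 item(s) taken whole; one partial (take 27/29 of C).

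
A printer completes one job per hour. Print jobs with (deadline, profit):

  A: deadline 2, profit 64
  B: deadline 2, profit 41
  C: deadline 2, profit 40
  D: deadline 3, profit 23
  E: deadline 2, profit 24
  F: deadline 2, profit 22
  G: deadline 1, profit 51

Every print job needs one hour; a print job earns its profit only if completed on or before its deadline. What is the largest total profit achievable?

Sort by profit descending; place each in the latest free slot ≤ its deadline.
By profit: A(d2,64), G(d1,51), B(d2,41), C(d2,40), E(d2,24), D(d3,23), F(d2,22)
A→slot 2; G→slot 1; B skipped; C skipped; E skipped; D→slot 3; F skipped.
Profit = 51 + 64 + 23 = 138

138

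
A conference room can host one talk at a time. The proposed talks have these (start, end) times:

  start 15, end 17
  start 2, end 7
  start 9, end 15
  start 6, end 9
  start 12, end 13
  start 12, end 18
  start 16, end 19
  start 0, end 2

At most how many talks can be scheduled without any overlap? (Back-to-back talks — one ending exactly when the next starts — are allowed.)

Greedy by earliest finish: after sorting by end time, pick each interval compatible with the last pick.
Sorted by end: (0,2)  (2,7)  (6,9)  (12,13)  (9,15)  (15,17)  (12,18)  (16,19)
take (0,2); take (2,7); take (12,13); take (15,17).
Selected 4 talks.

4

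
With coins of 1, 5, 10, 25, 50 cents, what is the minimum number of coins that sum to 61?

3

61 = 1×50 + 1×10 + 1×1
Total coins = 1 + 1 + 1 = 3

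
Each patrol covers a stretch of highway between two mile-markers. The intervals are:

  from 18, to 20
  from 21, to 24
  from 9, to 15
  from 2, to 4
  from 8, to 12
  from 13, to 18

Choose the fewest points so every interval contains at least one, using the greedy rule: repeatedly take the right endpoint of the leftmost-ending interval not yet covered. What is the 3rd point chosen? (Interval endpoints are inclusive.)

18

Process intervals by earliest right end; each time one isn't hit yet, stab at its right endpoint.
Sorted: [2,4] [8,12] [9,15] [13,18] [18,20] [21,24]
{[2,4]} hit by 4; {[8,12],[9,15]} hit by 12; {[13,18],[18,20]} hit by 18; {[21,24]} hit by 24.
Points: 4, 12, 18, 24 (4 total).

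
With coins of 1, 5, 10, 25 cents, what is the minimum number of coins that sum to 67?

Use the largest denomination that fits, subtract, and repeat.
67 − 2×25→17 − 1×10→7 − 1×5→2 − 2×1→0
Total coins = 2 + 1 + 1 + 2 = 6

6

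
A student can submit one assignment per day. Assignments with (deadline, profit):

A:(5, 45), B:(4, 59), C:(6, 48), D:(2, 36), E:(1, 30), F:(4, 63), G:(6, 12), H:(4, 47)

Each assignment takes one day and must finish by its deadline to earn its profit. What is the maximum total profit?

Sort by profit descending; place each in the latest free slot ≤ its deadline.
By profit: F(d4,63), B(d4,59), C(d6,48), H(d4,47), A(d5,45), D(d2,36), E(d1,30), G(d6,12)
F→slot 4; B→slot 3; C→slot 6; H→slot 2; A→slot 5; D→slot 1; E skipped; G skipped.
Profit = 36 + 47 + 59 + 63 + 45 + 48 = 298

298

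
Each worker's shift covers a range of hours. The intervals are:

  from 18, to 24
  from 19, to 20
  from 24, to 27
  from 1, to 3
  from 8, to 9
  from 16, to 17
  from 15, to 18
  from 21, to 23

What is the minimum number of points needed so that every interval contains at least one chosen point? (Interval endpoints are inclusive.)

Sort by right endpoint; whenever an interval is uncovered, place a point at its right end.
Sorted: [1,3] [8,9] [16,17] [15,18] [19,20] [21,23] [18,24] [24,27]
{[1,3]} hit by 3; {[8,9]} hit by 9; {[16,17],[15,18]} hit by 17; {[19,20]} hit by 20; {[21,23],[18,24]} hit by 23; {[24,27]} hit by 27.
Points: 3, 9, 17, 20, 23, 27 (6 total).

6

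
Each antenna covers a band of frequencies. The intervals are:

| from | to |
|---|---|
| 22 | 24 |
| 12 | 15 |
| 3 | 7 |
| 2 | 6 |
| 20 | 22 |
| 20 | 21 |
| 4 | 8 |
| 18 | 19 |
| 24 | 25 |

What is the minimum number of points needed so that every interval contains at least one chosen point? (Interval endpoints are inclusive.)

Sorted: [2,6] [3,7] [4,8] [12,15] [18,19] [20,21] [20,22] [22,24] [24,25]
{[2,6],[3,7],[4,8]} hit by 6; {[12,15]} hit by 15; {[18,19]} hit by 19; {[20,21],[20,22]} hit by 21; {[22,24],[24,25]} hit by 24.
Points: 6, 15, 19, 21, 24 (5 total).

5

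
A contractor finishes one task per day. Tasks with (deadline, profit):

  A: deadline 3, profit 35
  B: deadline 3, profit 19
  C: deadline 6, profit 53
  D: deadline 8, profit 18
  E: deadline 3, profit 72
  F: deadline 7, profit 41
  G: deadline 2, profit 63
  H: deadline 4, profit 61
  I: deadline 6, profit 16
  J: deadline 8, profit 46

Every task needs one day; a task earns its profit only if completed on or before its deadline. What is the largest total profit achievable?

Profit order: E=72 G=63 H=61 C=53 J=46 F=41 A=35 B=19 D=18 I=16
Assign: E→slot 3, G→slot 2, H→slot 4, C→slot 6, J→slot 8, F→slot 7, A→slot 1, B skipped, D→slot 5, I skipped.
Slots: [1:A] [2:G] [3:E] [4:H] [5:D] [6:C] [7:F] [8:J]
Profit = 35 + 63 + 72 + 61 + 18 + 53 + 41 + 46 = 389

389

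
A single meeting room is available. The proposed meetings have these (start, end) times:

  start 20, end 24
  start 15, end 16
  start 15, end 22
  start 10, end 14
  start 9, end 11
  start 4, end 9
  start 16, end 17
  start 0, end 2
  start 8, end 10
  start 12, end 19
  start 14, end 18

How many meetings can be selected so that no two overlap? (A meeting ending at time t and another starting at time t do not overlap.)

Sorted by end: (0,2)  (4,9)  (8,10)  (9,11)  (10,14)  (15,16)  (16,17)  (14,18)  (12,19)  (15,22)  (20,24)
take (0,2); take (4,9); take (9,11); take (15,16); take (16,17); take (20,24).
Selected 6 meetings.

6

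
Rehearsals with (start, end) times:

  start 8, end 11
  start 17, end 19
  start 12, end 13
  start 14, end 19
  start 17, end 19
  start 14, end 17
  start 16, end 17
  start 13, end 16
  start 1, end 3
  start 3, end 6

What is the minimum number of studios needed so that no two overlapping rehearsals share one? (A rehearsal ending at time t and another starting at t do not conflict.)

The answer is the maximum number of intervals overlapping at any instant.
Events (time:±→running): 1:+→1 3:-→0 3:+→1 6:-→0 8:+→1 11:-→0 12:+→1 13:-→0 13:+→1 14:+→2 14:+→3 … peak 3.

3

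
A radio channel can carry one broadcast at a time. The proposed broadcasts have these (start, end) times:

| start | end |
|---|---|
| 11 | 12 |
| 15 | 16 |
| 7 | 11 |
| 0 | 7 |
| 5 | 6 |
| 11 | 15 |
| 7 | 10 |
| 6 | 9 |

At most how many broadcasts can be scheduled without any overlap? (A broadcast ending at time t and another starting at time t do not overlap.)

Greedy by earliest finish: after sorting by end time, pick each interval compatible with the last pick.
By end time: (5,6), (0,7), (6,9), (7,10), (7,11), (11,12), (11,15), (15,16).
Pick (5,6); next start ≥ 6 → (6,9); next start ≥ 9 → (11,12); next start ≥ 12 → (15,16).
Selected 4 broadcasts.

4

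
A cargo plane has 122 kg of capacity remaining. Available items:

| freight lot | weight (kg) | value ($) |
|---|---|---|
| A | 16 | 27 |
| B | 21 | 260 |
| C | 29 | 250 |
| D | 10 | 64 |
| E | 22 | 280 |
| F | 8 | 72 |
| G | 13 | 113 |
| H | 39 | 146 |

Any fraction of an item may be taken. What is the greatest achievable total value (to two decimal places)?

Greedy by value/weight ratio, highest first.
Ratios (sorted): E 12.73, B 12.38, F 9.00, G 8.69, C 8.62, D 6.40, H 3.74, A 1.69
take E (22 @ 280); take B (21 @ 260); take F (8 @ 72); take G (13 @ 113); take C (29 @ 250); take D (10 @ 64); take 19/39 of H → 71.13. Capacity used 122/122.
Total value = 1110.13

1110.13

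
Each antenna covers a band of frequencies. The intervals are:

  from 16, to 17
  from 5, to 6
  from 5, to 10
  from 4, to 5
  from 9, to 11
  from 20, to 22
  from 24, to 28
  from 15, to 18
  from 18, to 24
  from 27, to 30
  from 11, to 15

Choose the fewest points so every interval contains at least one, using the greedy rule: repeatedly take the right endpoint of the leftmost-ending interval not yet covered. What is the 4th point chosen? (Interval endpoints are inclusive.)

Process intervals by earliest right end; each time one isn't hit yet, stab at its right endpoint.
By right end: [4,5]  [5,6]  [5,10]  [9,11]  [11,15]  [16,17]  [15,18]  [20,22]  [18,24]  [24,28]  [27,30]
[4,5] uncovered → point at 5; [9,11] uncovered → point at 11; [16,17] uncovered → point at 17; [20,22] uncovered → point at 22; [24,28] uncovered → point at 28.
Points: 5, 11, 17, 22, 28 (5 total).

22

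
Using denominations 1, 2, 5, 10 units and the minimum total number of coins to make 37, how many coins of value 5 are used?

1

Greedy: take as many of the largest coin as possible, then repeat with the remainder.
37 = 3×10 + 1×5 + 1×2
Count of 5: 1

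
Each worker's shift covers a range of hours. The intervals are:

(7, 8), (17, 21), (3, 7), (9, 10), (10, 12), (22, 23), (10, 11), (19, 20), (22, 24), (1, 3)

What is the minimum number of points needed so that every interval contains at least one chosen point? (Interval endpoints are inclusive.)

5

Sort by right endpoint; whenever an interval is uncovered, place a point at its right end.
By right end: [1,3]  [3,7]  [7,8]  [9,10]  [10,11]  [10,12]  [19,20]  [17,21]  [22,23]  [22,24]
[1,3] uncovered → point at 3; [7,8] uncovered → point at 8; [9,10] uncovered → point at 10; [19,20] uncovered → point at 20; [22,23] uncovered → point at 23.
Points: 3, 8, 10, 20, 23 (5 total).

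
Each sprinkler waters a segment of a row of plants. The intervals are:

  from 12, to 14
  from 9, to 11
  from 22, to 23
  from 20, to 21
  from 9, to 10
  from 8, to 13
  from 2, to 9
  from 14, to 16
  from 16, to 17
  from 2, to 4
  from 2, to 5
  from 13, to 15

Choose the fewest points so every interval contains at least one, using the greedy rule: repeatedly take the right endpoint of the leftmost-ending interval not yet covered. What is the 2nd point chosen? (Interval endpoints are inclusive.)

10

Sorted: [2,4] [2,5] [2,9] [9,10] [9,11] [8,13] [12,14] [13,15] [14,16] [16,17] [20,21] [22,23]
{[2,4],[2,5],[2,9]} hit by 4; {[9,10],[9,11],[8,13]} hit by 10; {[12,14],[13,15],[14,16]} hit by 14; {[16,17]} hit by 17; {[20,21]} hit by 21; {[22,23]} hit by 23.
Points: 4, 10, 14, 17, 21, 23 (6 total).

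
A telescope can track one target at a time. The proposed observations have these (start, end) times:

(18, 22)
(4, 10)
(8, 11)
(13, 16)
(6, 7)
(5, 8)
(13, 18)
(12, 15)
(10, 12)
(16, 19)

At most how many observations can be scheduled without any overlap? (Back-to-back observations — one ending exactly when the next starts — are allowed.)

Sort by end time and greedily take each interval whose start is ≥ the last chosen end.
Sorted by end: (6,7)  (5,8)  (4,10)  (8,11)  (10,12)  (12,15)  (13,16)  (13,18)  (16,19)  (18,22)
take (6,7); take (8,11); skip (10,12); take (12,15); take (16,19).
Selected 4 observations.

4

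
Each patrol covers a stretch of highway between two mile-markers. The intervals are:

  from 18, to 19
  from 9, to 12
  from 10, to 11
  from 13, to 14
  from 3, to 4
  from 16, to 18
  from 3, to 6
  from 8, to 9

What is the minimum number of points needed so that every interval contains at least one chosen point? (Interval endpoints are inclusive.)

5

Sorted: [3,4] [3,6] [8,9] [10,11] [9,12] [13,14] [16,18] [18,19]
{[3,4],[3,6]} hit by 4; {[8,9]} hit by 9; {[10,11],[9,12]} hit by 11; {[13,14]} hit by 14; {[16,18],[18,19]} hit by 18.
Points: 4, 9, 11, 14, 18 (5 total).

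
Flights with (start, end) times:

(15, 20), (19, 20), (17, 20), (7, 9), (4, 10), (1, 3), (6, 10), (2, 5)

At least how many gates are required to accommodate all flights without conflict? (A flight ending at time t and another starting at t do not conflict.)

3

Events (time:±→running): 1:+→1 2:+→2 3:-→1 4:+→2 5:-→1 6:+→2 7:+→3 … peak 3.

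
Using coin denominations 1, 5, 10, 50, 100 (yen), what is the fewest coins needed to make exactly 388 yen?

11

388 = 3×100 + 1×50 + 3×10 + 1×5 + 3×1
Total coins = 3 + 1 + 3 + 1 + 3 = 11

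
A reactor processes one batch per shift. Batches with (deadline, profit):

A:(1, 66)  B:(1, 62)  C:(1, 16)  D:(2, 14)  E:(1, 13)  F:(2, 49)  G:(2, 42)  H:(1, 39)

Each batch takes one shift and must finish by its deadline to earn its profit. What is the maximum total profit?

Sort by profit descending; place each in the latest free slot ≤ its deadline.
Profit order: A=66 B=62 F=49 G=42 H=39 C=16 D=14 E=13
Assign: A→slot 1, B skipped, F→slot 2, G skipped, H skipped, C skipped, D skipped, E skipped.
Slots: [1:A] [2:F]
Profit = 66 + 49 = 115

115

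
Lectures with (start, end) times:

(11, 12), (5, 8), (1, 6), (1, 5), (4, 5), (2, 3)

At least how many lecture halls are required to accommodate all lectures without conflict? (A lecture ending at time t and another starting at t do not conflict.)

3

Events (time:±→running): 1:+→1 1:+→2 2:+→3 … peak 3.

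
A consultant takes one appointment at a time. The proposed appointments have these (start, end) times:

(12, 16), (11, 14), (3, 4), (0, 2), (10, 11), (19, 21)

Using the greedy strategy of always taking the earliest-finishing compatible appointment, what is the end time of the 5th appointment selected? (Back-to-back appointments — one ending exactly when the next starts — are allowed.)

By end time: (0,2), (3,4), (10,11), (11,14), (12,16), (19,21).
Pick (0,2); next start ≥ 2 → (3,4); next start ≥ 4 → (10,11); next start ≥ 11 → (11,14); next start ≥ 14 → (19,21).
Selected: (0,2) (3,4) (10,11) (11,14) (19,21)

21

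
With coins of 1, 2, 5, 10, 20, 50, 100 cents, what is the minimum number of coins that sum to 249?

7

249 = 2×100 + 2×20 + 1×5 + 2×2
Total coins = 2 + 2 + 1 + 2 = 7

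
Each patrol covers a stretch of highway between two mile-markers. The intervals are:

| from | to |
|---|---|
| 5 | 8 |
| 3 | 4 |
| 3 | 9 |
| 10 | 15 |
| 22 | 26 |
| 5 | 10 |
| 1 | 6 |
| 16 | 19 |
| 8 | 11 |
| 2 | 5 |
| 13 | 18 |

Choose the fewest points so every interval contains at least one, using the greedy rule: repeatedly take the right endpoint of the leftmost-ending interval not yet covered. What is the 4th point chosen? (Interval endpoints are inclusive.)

19

Sorted: [3,4] [2,5] [1,6] [5,8] [3,9] [5,10] [8,11] [10,15] [13,18] [16,19] [22,26]
{[3,4],[2,5],[1,6]} hit by 4; {[5,8],[3,9],[5,10],[8,11]} hit by 8; {[10,15],[13,18]} hit by 15; {[16,19]} hit by 19; {[22,26]} hit by 26.
Points: 4, 8, 15, 19, 26 (5 total).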